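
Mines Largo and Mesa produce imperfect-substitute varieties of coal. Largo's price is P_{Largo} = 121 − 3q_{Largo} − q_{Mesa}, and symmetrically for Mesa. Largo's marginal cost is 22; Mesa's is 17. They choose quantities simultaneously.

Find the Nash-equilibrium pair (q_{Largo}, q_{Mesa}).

14, 15

Mine Largo's profit: π = q_{Largo}(121 − 3q_{Largo} − q_{Mesa}) − 22q_{Largo}.
∂π/∂q_{Largo} = 99 − 6q_{Largo} − q_{Mesa} = 0 ⇒ q_{Largo} = 16.5 − (1/6)q_{Mesa}.
Similarly q_{Mesa} = 52/3 − (1/6)q_{Largo}.
Substituting the second reaction function into the first: q_{Largo} = 16.5 − (1/6)(52/3 − (1/6)q_{Largo}), which gives (35/36)q_{Largo} = 245/18 ⇒ q_{Largo} = 14.
Then q_{Mesa} = 52/3 − (1/6)·14 = 15.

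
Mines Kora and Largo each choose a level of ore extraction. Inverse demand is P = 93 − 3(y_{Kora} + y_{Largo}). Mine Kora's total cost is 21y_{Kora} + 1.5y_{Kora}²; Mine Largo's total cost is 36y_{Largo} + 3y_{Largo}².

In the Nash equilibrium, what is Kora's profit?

Mine Kora's profit: π = y_{Kora}(93 − 3(y_{Kora} + y_{Largo})) − 21y_{Kora} − 1.5y_{Kora}².
∂π/∂y_{Kora} = 72 − 9y_{Kora} − 3y_{Largo} = 0, so y_{Kora} = 8 − (1/3)y_{Largo}.
For Largo: ∂π/∂y_{Largo} = 57 − 12y_{Largo} − 3y_{Kora} = 0 ⇒ y_{Largo} = 4.75 − 0.25y_{Kora}.
Solving the two reaction functions simultaneously: (1 − (−1/3)(−0.25))y_{Kora} = 8 − (1/3)·4.75, so (11/12)y_{Kora} = 77/12 and y_{Kora} = 7.
Then y_{Largo} = 4.75 − 0.25·7 = 3.
Price P = 93 − 3·10 = 63.
Kora's profit: (63 − 21)·7 − 1.5(7)² = 220.5.

220.5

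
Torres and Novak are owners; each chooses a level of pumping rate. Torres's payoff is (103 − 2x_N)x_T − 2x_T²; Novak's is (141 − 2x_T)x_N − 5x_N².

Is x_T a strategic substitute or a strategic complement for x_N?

strategic substitutes

Expanding Torres's payoff: 103x_T − 2x_Nx_T − 2x_T².
∂π/∂x_T = 103 − 2x_N − 4x_T = 0, so x_T = 25.75 − 0.5x_N.
The best-response slope dx_T/dx_N = −0.5 < 0: the reaction function is downward-sloping, so the choices are strategic substitutes.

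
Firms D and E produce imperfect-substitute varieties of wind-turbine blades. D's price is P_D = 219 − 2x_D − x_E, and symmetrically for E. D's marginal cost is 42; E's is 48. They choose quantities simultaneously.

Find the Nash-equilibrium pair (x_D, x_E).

Firm D's profit: π = x_D(219 − 2x_D − x_E) − 42x_D.
∂π/∂x_D = 177 − 4x_D − x_E = 0 ⇒ x_D = 44.25 − 0.25x_E.
Similarly x_E = 42.75 − 0.25x_D.
Substituting the second reaction function into the first: x_D = 44.25 − 0.25(42.75 − 0.25x_D), which gives 0.9375x_D = 33.5625 ⇒ x_D = 35.8.
Then x_E = 42.75 − 0.25·35.8 = 33.8.

35.8, 33.8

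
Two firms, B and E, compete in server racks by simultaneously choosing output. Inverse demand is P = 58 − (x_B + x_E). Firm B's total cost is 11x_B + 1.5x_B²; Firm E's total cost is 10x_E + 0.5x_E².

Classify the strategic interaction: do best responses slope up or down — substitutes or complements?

strategic substitutes

Firm B's profit: π = x_B(58 − (x_B + x_E)) − 11x_B − 1.5x_B².
∂π/∂x_B = 47 − 5x_B − x_E = 0, so x_B = 9.4 − 0.2x_E.
The best-response slope dx_B/dx_E = −0.2 < 0: the reaction function is downward-sloping, so the choices are strategic substitutes.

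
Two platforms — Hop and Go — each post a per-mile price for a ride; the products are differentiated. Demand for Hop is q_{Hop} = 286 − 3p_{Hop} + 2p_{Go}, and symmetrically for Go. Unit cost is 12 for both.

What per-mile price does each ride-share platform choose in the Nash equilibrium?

Hop's profit: π = (p_{Hop} − 12)(286 − 3p_{Hop} + 2p_{Go}).
∂π/∂p_{Hop} = 322 − 6p_{Hop} + 2p_{Go} = 0 ⇒ p_{Hop} = 161/3 + (1/3)p_{Go}.
Setting p_{Hop} = p_{Go} in the reaction function: p_{Hop} = 161/3 + (1/3)p_{Hop}, so p_{Hop} = (161/3) / (2/3) = 80.5.

80.5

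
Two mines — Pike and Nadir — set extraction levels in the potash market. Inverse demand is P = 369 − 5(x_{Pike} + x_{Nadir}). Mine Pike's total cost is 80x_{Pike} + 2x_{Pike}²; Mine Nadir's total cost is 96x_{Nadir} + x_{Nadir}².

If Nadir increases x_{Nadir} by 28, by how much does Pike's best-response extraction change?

Mine Pike's profit: π = x_{Pike}(369 − 5(x_{Pike} + x_{Nadir})) − 80x_{Pike} − 2x_{Pike}².
∂π/∂x_{Pike} = 289 − 14x_{Pike} − 5x_{Nadir} = 0, so x_{Pike} = 289/14 − (5/14)x_{Nadir}.
The reaction-function slope is −5/14, so a 28-unit rise in x_{Nadir} moves x_{Pike} by −5/14 × 28 = −10. Pike's best response falls — the actions are strategic substitutes.

-10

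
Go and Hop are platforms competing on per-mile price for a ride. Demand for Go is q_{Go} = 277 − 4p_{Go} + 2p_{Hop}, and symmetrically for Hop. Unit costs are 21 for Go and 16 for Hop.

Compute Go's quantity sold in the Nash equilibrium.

Go's profit: π = (p_{Go} − 21)(277 − 4p_{Go} + 2p_{Hop}).
∂π/∂p_{Go} = 361 − 8p_{Go} + 2p_{Hop} = 0 ⇒ p_{Go} = 45.125 + 0.25p_{Hop}.
Similarly p_{Hop} = 42.625 + 0.25p_{Go}.
Plugging p_{Hop} into Go's best response: p_{Go} = 45.125 + 0.25(42.625 + 0.25p_{Go}) ⇒ 0.9375p_{Go} = 1785/32, so p_{Go} = 59.5.
Then p_{Hop} = 42.625 + 0.25·59.5 = 57.5.
q_{Go} = 277 − 4·59.5 + 2·57.5 = 154.

154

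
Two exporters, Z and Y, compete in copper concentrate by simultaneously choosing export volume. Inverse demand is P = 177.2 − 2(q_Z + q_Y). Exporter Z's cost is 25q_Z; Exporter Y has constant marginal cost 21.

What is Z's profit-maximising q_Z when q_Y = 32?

22.05

Exporter Z's profit: π = q_Z(177.2 − 2(q_Z + q_Y)) − 25q_Z.
∂π/∂q_Z = 152.2 − 4q_Z − 2q_Y = 0, so q_Z = 38.05 − 0.5q_Y.
At q_Y = 32: q_Z = 38.05 − 0.5·32 = 22.05.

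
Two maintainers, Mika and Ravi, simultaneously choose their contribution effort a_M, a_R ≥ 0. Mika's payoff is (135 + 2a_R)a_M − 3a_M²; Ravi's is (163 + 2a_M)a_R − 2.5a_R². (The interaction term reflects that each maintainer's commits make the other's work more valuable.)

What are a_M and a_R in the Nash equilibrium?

Expanding Mika's payoff: 135a_M + 2a_Ra_M − 3a_M².
∂π/∂a_M = 135 + 2a_R − 6a_M = 0, so a_M = 22.5 + (1/3)a_R.
Likewise for Ravi: a_R = 32.6 + 0.4a_M.
Plugging a_R into Mika's best response: a_M = 22.5 + (1/3)(32.6 + 0.4a_M) ⇒ (13/15)a_M = 1001/30, so a_M = 38.5.
Then a_R = 32.6 + 0.4·38.5 = 48.

38.5, 48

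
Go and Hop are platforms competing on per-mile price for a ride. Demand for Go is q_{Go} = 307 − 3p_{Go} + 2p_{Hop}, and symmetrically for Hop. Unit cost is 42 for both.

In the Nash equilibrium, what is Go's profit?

Go's profit: π = (p_{Go} − 42)(307 − 3p_{Go} + 2p_{Hop}).
∂π/∂p_{Go} = 433 − 6p_{Go} + 2p_{Hop} = 0 ⇒ p_{Go} = 433/6 + (1/3)p_{Hop}.
The game is symmetric, so in equilibrium p_{Hop} = p_{Go}: the reaction function gives (2/3)p_{Go} = 433/6, hence p_{Go} = 108.25.
q_{Go} = 307 − 3·108.25 + 2·108.25 = 198.75.
Profit = (108.25 − 42)·198.75 = 13167.1875.

13167.1875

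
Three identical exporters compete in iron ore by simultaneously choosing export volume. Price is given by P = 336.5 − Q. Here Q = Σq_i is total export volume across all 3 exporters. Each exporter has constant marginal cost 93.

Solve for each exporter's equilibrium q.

A representative exporter's profit is π_i = q_i(336.5 − Q) − 93q_i, with Q = q_i + Σ_{j≠i} q_j.
First-order condition: 243.5 − 2q_i − Σ_{j≠i} q_j = 0.
With identical exporters, set every q_j = q: then 243.5 − 2q − 2q = 0, i.e. q = 243.5/4 = 60.875.

60.875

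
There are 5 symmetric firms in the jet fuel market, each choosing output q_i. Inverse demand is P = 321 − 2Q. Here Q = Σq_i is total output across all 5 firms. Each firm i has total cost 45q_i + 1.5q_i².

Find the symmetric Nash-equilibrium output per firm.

A representative firm's profit is π_i = q_i(321 − 2Q) − 45q_i − 1.5q_i², with Q = q_i + Σ_{j≠i} q_j.
First-order condition: 276 − 7q_i − 2Σ_{j≠i} q_j = 0.
In a symmetric equilibrium every firm chooses the same q, so Σ_{j≠i} q_j = 4q. The condition becomes 276 − 15q = 0, giving q = 276/15 = 18.4.

18.4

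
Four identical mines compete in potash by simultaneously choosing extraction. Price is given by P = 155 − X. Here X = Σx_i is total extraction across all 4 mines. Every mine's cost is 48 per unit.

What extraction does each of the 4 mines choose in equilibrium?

A representative mine's profit is π_i = x_i(155 − X) − 48x_i, with X = x_i + Σ_{j≠i} x_j.
First-order condition: 107 − 2x_i − Σ_{j≠i} x_j = 0.
With identical mines, set every x_j = x: then 107 − 2x − 3x = 0, i.e. x = 107/5 = 21.4.

21.4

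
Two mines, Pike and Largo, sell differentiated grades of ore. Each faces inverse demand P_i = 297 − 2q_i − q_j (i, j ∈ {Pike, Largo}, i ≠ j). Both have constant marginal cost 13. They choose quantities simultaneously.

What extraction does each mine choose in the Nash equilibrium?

Mine Pike's profit: π = q_{Pike}(297 − 2q_{Pike} − q_{Largo}) − 13q_{Pike}.
∂π/∂q_{Pike} = 284 − 4q_{Pike} − q_{Largo} = 0 ⇒ q_{Pike} = 71 − 0.25q_{Largo}.
The game is symmetric, so in equilibrium q_{Largo} = q_{Pike}: the reaction function gives 1.25q_{Pike} = 71, hence q_{Pike} = 56.8.

56.8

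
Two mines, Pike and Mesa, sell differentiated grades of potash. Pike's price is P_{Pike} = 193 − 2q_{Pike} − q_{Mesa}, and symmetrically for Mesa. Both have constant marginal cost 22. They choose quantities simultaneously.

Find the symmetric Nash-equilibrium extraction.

Mine Pike's profit: π = q_{Pike}(193 − 2q_{Pike} − q_{Mesa}) − 22q_{Pike}.
∂π/∂q_{Pike} = 171 − 4q_{Pike} − q_{Mesa} = 0 ⇒ q_{Pike} = 42.75 − 0.25q_{Mesa}.
By symmetry q_{Mesa} = q_{Pike}; substituting into the reaction function, 1.25q_{Pike} = 42.75 and q_{Pike} = 34.2.

34.2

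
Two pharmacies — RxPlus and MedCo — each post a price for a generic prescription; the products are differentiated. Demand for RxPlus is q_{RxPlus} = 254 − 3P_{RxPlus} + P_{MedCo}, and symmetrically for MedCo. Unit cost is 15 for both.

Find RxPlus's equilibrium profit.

6021.12

RxPlus's profit: π = (P_{RxPlus} − 15)(254 − 3P_{RxPlus} + P_{MedCo}).
∂π/∂P_{RxPlus} = 299 − 6P_{RxPlus} + P_{MedCo} = 0 ⇒ P_{RxPlus} = 299/6 + (1/6)P_{MedCo}.
The game is symmetric, so in equilibrium P_{MedCo} = P_{RxPlus}: the reaction function gives (5/6)P_{RxPlus} = 299/6, hence P_{RxPlus} = 59.8.
q_{RxPlus} = 254 − 3·59.8 + 59.8 = 134.4.
Profit = (59.8 − 15)·134.4 = 6021.12.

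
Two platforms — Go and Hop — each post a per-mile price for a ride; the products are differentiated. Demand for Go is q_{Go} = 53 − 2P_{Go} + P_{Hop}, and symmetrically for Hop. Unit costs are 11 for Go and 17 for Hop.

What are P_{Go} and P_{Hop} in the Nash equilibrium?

25.8, 28.2

Go's profit: π = (P_{Go} − 11)(53 − 2P_{Go} + P_{Hop}).
∂π/∂P_{Go} = 75 − 4P_{Go} + P_{Hop} = 0 ⇒ P_{Go} = 18.75 + 0.25P_{Hop}.
Similarly P_{Hop} = 21.75 + 0.25P_{Go}.
Plugging P_{Hop} into Go's best response: P_{Go} = 18.75 + 0.25(21.75 + 0.25P_{Go}) ⇒ 0.9375P_{Go} = 24.1875, so P_{Go} = 25.8.
Then P_{Hop} = 21.75 + 0.25·25.8 = 28.2.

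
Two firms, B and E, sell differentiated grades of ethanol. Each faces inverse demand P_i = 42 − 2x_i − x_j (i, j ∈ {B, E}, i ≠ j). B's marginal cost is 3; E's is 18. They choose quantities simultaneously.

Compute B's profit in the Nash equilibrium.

154.88

Firm B's profit: π = x_B(42 − 2x_B − x_E) − 3x_B.
∂π/∂x_B = 39 − 4x_B − x_E = 0 ⇒ x_B = 9.75 − 0.25x_E.
Similarly x_E = 6 − 0.25x_B.
Plugging x_E into B's best response: x_B = 9.75 − 0.25(6 − 0.25x_B) ⇒ 0.9375x_B = 8.25, so x_B = 8.8.
Then x_E = 6 − 0.25·8.8 = 3.8.
P_B = 42 − 2·8.8 − 3.8 = 20.6.
Profit = (20.6 − 3)·8.8 = 154.88.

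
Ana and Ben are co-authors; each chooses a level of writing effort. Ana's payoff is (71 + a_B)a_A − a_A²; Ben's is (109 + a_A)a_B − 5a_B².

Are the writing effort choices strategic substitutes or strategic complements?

Expanding Ana's payoff: 71a_A + a_Ba_A − a_A².
∂π/∂a_A = 71 + a_B − 2a_A = 0, so a_A = 35.5 + 0.5a_B.
The best-response slope da_A/da_B = 0.5 > 0: the reaction function is upward-sloping, so the choices are strategic complements.

strategic complements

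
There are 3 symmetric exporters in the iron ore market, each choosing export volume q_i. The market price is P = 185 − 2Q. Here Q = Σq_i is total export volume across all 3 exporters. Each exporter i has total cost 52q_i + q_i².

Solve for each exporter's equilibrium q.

A representative exporter's profit is π_i = q_i(185 − 2Q) − 52q_i − q_i², with Q = q_i + Σ_{j≠i} q_j.
First-order condition: 133 − 6q_i − 2Σ_{j≠i} q_j = 0.
With identical exporters, set every q_j = q: then 133 − 6q − 4q = 0, i.e. q = 133/10 = 13.3.

13.3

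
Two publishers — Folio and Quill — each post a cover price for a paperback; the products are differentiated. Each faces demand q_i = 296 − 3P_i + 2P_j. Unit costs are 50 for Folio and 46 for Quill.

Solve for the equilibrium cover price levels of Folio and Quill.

Folio's profit: π = (P_{Folio} − 50)(296 − 3P_{Folio} + 2P_{Quill}).
∂π/∂P_{Folio} = 446 − 6P_{Folio} + 2P_{Quill} = 0 ⇒ P_{Folio} = 223/3 + (1/3)P_{Quill}.
Similarly P_{Quill} = 217/3 + (1/3)P_{Folio}.
Solving the two reaction functions simultaneously: (1 − (1/3)(1/3))P_{Folio} = 223/3 + (1/3)·(217/3), so (8/9)P_{Folio} = 886/9 and P_{Folio} = 110.75.
Then P_{Quill} = 217/3 + (1/3)·110.75 = 109.25.

110.75, 109.25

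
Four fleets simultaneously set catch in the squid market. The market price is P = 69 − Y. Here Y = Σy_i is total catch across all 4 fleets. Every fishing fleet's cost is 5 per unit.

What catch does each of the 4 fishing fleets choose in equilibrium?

12.8

A representative fishing fleet's profit is π_i = y_i(69 − Y) − 5y_i, with Y = y_i + Σ_{j≠i} y_j.
First-order condition: 64 − 2y_i − Σ_{j≠i} y_j = 0.
Imposing symmetry (y_j = y for all j) turns Σ_{j≠i} y_j into 3y, so 64 = 5y and y = 12.8.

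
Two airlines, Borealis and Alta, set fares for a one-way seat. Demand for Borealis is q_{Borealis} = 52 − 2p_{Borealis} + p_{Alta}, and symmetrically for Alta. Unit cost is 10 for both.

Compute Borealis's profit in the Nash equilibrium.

392

Borealis's profit: π = (p_{Borealis} − 10)(52 − 2p_{Borealis} + p_{Alta}).
∂π/∂p_{Borealis} = 72 − 4p_{Borealis} + p_{Alta} = 0 ⇒ p_{Borealis} = 18 + 0.25p_{Alta}.
Setting p_{Borealis} = p_{Alta} in the reaction function: p_{Borealis} = 18 + 0.25p_{Borealis}, so p_{Borealis} = 18 / 0.75 = 24.
q_{Borealis} = 52 − 2·24 + 24 = 28.
Profit = (24 − 10)·28 = 392.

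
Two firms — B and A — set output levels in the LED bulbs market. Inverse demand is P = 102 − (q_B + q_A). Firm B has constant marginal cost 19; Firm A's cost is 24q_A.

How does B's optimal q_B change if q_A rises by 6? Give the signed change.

-3

Firm B's profit: π = q_B(102 − (q_B + q_A)) − 19q_B.
∂π/∂q_B = 83 − 2q_B − q_A = 0, so q_B = 41.5 − 0.5q_A.
The reaction-function slope is −0.5, so a 6-unit rise in q_A moves q_B by −0.5 × 6 = −3. B's best response falls — the actions are strategic substitutes.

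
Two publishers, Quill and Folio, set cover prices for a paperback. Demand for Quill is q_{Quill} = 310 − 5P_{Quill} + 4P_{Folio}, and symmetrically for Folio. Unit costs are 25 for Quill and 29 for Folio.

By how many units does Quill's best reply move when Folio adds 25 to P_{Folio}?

Quill's profit: π = (P_{Quill} − 25)(310 − 5P_{Quill} + 4P_{Folio}).
∂π/∂P_{Quill} = 435 − 10P_{Quill} + 4P_{Folio} = 0 ⇒ P_{Quill} = 43.5 + 0.4P_{Folio}.
The reaction-function slope is 0.4, so a 25-unit rise in P_{Folio} moves P_{Quill} by 0.4 × 25 = 10. Quill's best response rises — the actions are strategic complements.

10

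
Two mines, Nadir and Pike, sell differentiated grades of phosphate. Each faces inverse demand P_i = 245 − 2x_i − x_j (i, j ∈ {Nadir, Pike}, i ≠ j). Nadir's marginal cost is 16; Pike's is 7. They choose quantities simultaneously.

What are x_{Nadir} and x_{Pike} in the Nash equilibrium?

45.2, 48.2

Mine Nadir's profit: π = x_{Nadir}(245 − 2x_{Nadir} − x_{Pike}) − 16x_{Nadir}.
∂π/∂x_{Nadir} = 229 − 4x_{Nadir} − x_{Pike} = 0 ⇒ x_{Nadir} = 57.25 − 0.25x_{Pike}.
Similarly x_{Pike} = 59.5 − 0.25x_{Nadir}.
Solving the two reaction functions simultaneously: (1 − (−0.25)(−0.25))x_{Nadir} = 57.25 − 0.25·59.5, so 0.9375x_{Nadir} = 42.375 and x_{Nadir} = 45.2.
Then x_{Pike} = 59.5 − 0.25·45.2 = 48.2.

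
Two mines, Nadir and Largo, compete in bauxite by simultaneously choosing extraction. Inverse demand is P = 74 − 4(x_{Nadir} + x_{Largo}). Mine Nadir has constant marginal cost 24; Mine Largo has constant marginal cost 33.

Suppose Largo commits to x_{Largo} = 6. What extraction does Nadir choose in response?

Mine Nadir's profit: π = x_{Nadir}(74 − 4(x_{Nadir} + x_{Largo})) − 24x_{Nadir}.
∂π/∂x_{Nadir} = 50 − 8x_{Nadir} − 4x_{Largo} = 0, so x_{Nadir} = 6.25 − 0.5x_{Largo}.
At x_{Largo} = 6: x_{Nadir} = 6.25 − 0.5·6 = 3.25.

3.25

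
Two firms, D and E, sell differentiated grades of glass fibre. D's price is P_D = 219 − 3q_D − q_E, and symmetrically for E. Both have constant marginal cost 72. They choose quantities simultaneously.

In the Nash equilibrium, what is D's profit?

Firm D's profit: π = q_D(219 − 3q_D − q_E) − 72q_D.
∂π/∂q_D = 147 − 6q_D − q_E = 0 ⇒ q_D = 24.5 − (1/6)q_E.
Setting q_D = q_E in the reaction function: q_D = 24.5 − (1/6)q_D, so q_D = 24.5 / (7/6) = 21.
P_D = 219 − 3·21 − 21 = 135.
Profit = (135 − 72)·21 = 1323.

1323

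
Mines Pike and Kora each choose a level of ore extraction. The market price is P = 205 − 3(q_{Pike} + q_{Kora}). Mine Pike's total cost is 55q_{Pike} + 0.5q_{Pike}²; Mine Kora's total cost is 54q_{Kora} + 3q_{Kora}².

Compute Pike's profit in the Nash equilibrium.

1128.9656

Mine Pike's profit: π = q_{Pike}(205 − 3(q_{Pike} + q_{Kora})) − 55q_{Pike} − 0.5q_{Pike}².
∂π/∂q_{Pike} = 150 − 7q_{Pike} − 3q_{Kora} = 0, so q_{Pike} = 150/7 − (3/7)q_{Kora}.
For Kora: ∂π/∂q_{Kora} = 151 − 12q_{Kora} − 3q_{Pike} = 0 ⇒ q_{Kora} = 151/12 − 0.25q_{Pike}.
Solving the two reaction functions simultaneously: (1 − (−3/7)(−0.25))q_{Pike} = 150/7 − (3/7)·(151/12), so (25/28)q_{Pike} = 449/28 and q_{Pike} = 17.96.
Then q_{Kora} = 151/12 − 0.25·17.96 = 607/75.
Price P = 205 − 3·(1954/75) = 126.84.
Pike's profit: (126.84 − 55)·17.96 − 0.5(17.96)² = 1128.9656.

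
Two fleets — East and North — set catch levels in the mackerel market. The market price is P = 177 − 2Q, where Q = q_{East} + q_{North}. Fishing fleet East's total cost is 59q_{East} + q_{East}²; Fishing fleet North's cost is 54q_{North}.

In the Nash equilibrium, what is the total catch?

Fishing fleet East's profit: π = q_{East}(177 − 2(q_{East} + q_{North})) − 59q_{East} − q_{East}².
∂π/∂q_{East} = 118 − 6q_{East} − 2q_{North} = 0, so q_{East} = 59/3 − (1/3)q_{North}.
For North: ∂π/∂q_{North} = 123 − 4q_{North} − 2q_{East} = 0 ⇒ q_{North} = 30.75 − 0.5q_{East}.
Plugging q_{North} into East's best response: q_{East} = 59/3 − (1/3)(30.75 − 0.5q_{East}) ⇒ (5/6)q_{East} = 113/12, so q_{East} = 11.3.
Then q_{North} = 30.75 − 0.5·11.3 = 25.1.
Total catch: 11.3 + 25.1 = 36.4.

36.4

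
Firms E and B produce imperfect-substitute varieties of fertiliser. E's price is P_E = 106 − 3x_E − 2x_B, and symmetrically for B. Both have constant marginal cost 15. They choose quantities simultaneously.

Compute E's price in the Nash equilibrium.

Firm E's profit: π = x_E(106 − 3x_E − 2x_B) − 15x_E.
∂π/∂x_E = 91 − 6x_E − 2x_B = 0 ⇒ x_E = 91/6 − (1/3)x_B.
The game is symmetric, so in equilibrium x_B = x_E: the reaction function gives (4/3)x_E = 91/6, hence x_E = 11.375.
P_E = 106 − 3·11.375 − 2·11.375 = 49.125.

49.125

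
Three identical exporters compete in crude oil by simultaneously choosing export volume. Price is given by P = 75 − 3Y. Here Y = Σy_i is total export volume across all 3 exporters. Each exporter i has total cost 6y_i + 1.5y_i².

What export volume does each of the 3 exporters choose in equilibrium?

4.6

A representative exporter's profit is π_i = y_i(75 − 3Y) − 6y_i − 1.5y_i², with Y = y_i + Σ_{j≠i} y_j.
First-order condition: 69 − 9y_i − 3Σ_{j≠i} y_j = 0.
Imposing symmetry (y_j = y for all j) turns Σ_{j≠i} y_j into 2y, so 69 = 15y and y = 4.6.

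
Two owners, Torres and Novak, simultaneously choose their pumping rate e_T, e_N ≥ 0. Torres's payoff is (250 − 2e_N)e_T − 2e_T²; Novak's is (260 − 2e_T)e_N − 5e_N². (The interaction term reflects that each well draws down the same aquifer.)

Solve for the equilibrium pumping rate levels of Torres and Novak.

Expanding Torres's payoff: 250e_T − 2e_Ne_T − 2e_T².
∂π/∂e_T = 250 − 2e_N − 4e_T = 0, so e_T = 62.5 − 0.5e_N.
Likewise for Novak: e_N = 26 − 0.2e_T.
Plugging e_N into Torres's best response: e_T = 62.5 − 0.5(26 − 0.2e_T) ⇒ 0.9e_T = 49.5, so e_T = 55.
Then e_N = 26 − 0.2·55 = 15.

55, 15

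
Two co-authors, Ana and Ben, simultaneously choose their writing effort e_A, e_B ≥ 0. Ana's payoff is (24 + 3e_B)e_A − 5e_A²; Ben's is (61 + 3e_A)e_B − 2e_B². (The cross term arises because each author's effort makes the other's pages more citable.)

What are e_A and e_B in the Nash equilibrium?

Expanding Ana's payoff: 24e_A + 3e_Be_A − 5e_A².
∂π/∂e_A = 24 + 3e_B − 10e_A = 0, so e_A = 2.4 + 0.3e_B.
Likewise for Ben: e_B = 15.25 + 0.75e_A.
Substituting the second reaction function into the first: e_A = 2.4 + 0.3(15.25 + 0.75e_A), which gives 0.775e_A = 6.975 ⇒ e_A = 9.
Then e_B = 15.25 + 0.75·9 = 22.

9, 22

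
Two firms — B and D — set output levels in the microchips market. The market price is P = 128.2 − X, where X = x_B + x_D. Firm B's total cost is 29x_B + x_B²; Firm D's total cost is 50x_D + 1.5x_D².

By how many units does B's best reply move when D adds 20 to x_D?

Firm B's profit: π = x_B(128.2 − (x_B + x_D)) − 29x_B − x_B².
∂π/∂x_B = 99.2 − 4x_B − x_D = 0, so x_B = 24.8 − 0.25x_D.
The reaction-function slope is −0.25, so a 20-unit rise in x_D moves x_B by −0.25 × 20 = −5. B's best response falls — the actions are strategic substitutes.

-5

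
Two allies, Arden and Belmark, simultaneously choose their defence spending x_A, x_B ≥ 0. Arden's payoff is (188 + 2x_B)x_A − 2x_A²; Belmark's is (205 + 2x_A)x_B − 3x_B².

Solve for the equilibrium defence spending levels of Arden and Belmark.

76.9, 59.8

Expanding Arden's payoff: 188x_A + 2x_Bx_A − 2x_A².
∂π/∂x_A = 188 + 2x_B − 4x_A = 0, so x_A = 47 + 0.5x_B.
Likewise for Belmark: x_B = 205/6 + (1/3)x_A.
Plugging x_B into Arden's best response: x_A = 47 + 0.5(205/6 + (1/3)x_A) ⇒ (5/6)x_A = 769/12, so x_A = 76.9.
Then x_B = 205/6 + (1/3)·76.9 = 59.8.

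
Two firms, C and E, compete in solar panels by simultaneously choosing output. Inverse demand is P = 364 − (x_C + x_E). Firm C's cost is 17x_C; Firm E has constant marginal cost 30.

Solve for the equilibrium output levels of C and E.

Firm C's profit: π = x_C(364 − (x_C + x_E)) − 17x_C.
∂π/∂x_C = 347 − 2x_C − x_E = 0, so x_C = 173.5 − 0.5x_E.
By the same steps for E: x_E = 167 − 0.5x_C.
Plugging x_E into C's best response: x_C = 173.5 − 0.5(167 − 0.5x_C) ⇒ 0.75x_C = 90, so x_C = 120.
Then x_E = 167 − 0.5·120 = 107.

120, 107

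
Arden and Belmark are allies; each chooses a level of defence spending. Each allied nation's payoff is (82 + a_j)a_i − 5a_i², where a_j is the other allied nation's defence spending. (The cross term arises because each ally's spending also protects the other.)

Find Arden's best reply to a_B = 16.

Arden's payoff is (82 + a_B)a_A − 5a_A².
∂π/∂a_A = 82 + a_B − 10a_A = 0, so a_A = 8.2 + 0.1a_B.
At a_B = 16: a_A = 8.2 + 0.1·16 = 9.8.

9.8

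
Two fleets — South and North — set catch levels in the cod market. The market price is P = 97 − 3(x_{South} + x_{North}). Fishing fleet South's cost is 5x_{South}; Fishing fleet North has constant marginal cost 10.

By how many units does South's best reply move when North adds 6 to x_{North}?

-3

Fishing fleet South's profit: π = x_{South}(97 − 3(x_{South} + x_{North})) − 5x_{South}.
∂π/∂x_{South} = 92 − 6x_{South} − 3x_{North} = 0, so x_{South} = 46/3 − 0.5x_{North}.
The reaction-function slope is −0.5, so a 6-unit rise in x_{North} moves x_{South} by −0.5 × 6 = −3. South's best response falls — the actions are strategic substitutes.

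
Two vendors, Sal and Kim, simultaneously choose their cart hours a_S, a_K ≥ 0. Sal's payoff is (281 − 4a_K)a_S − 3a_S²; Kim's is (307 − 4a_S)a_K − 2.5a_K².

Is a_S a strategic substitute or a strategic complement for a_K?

Expanding Sal's payoff: 281a_S − 4a_Ka_S − 3a_S².
∂π/∂a_S = 281 − 4a_K − 6a_S = 0, so a_S = 281/6 − (2/3)a_K.
The best-response slope da_S/da_K = −2/3 < 0: the reaction function is downward-sloping, so the choices are strategic substitutes.

strategic substitutes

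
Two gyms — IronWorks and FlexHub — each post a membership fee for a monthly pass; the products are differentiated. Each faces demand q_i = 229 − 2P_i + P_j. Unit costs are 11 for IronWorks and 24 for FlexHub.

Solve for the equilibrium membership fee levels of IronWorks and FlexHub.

85.4, 90.6

IronWorks's profit: π = (P_{IronWorks} − 11)(229 − 2P_{IronWorks} + P_{FlexHub}).
∂π/∂P_{IronWorks} = 251 − 4P_{IronWorks} + P_{FlexHub} = 0 ⇒ P_{IronWorks} = 62.75 + 0.25P_{FlexHub}.
Similarly P_{FlexHub} = 69.25 + 0.25P_{IronWorks}.
Substituting the second reaction function into the first: P_{IronWorks} = 62.75 + 0.25(69.25 + 0.25P_{IronWorks}), which gives 0.9375P_{IronWorks} = 80.0625 ⇒ P_{IronWorks} = 85.4.
Then P_{FlexHub} = 69.25 + 0.25·85.4 = 90.6.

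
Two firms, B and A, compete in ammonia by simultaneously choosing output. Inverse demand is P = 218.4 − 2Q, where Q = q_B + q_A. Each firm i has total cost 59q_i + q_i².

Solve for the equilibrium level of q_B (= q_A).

Firm B's profit: π = q_B(218.4 − 2(q_B + q_A)) − 59q_B − q_B².
∂π/∂q_B = 159.4 − 6q_B − 2q_A = 0, so q_B = 797/30 − (1/3)q_A.
Setting q_B = q_A in the reaction function: q_B = 797/30 − (1/3)q_B, so q_B = (797/30) / (4/3) = 19.925.

19.925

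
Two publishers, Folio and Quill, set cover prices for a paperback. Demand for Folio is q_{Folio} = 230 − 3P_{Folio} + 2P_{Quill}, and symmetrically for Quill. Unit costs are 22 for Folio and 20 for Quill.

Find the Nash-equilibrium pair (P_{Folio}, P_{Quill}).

Folio's profit: π = (P_{Folio} − 22)(230 − 3P_{Folio} + 2P_{Quill}).
∂π/∂P_{Folio} = 296 − 6P_{Folio} + 2P_{Quill} = 0 ⇒ P_{Folio} = 148/3 + (1/3)P_{Quill}.
Similarly P_{Quill} = 145/3 + (1/3)P_{Folio}.
Solving the two reaction functions simultaneously: (1 − (1/3)(1/3))P_{Folio} = 148/3 + (1/3)·(145/3), so (8/9)P_{Folio} = 589/9 and P_{Folio} = 73.625.
Then P_{Quill} = 145/3 + (1/3)·73.625 = 72.875.

73.625, 72.875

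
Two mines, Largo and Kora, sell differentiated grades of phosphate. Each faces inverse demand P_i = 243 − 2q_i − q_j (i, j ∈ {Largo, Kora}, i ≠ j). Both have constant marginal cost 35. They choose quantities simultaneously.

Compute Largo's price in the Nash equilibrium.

Mine Largo's profit: π = q_{Largo}(243 − 2q_{Largo} − q_{Kora}) − 35q_{Largo}.
∂π/∂q_{Largo} = 208 − 4q_{Largo} − q_{Kora} = 0 ⇒ q_{Largo} = 52 − 0.25q_{Kora}.
Setting q_{Largo} = q_{Kora} in the reaction function: q_{Largo} = 52 − 0.25q_{Largo}, so q_{Largo} = 52 / 1.25 = 41.6.
P_{Largo} = 243 − 2·41.6 − 41.6 = 118.2.

118.2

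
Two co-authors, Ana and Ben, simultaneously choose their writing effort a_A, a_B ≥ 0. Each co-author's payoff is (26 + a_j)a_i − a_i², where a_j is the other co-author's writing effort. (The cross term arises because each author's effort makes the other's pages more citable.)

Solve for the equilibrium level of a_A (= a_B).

Ana's payoff is (26 + a_B)a_A − a_A².
∂π/∂a_A = 26 + a_B − 2a_A = 0, so a_A = 13 + 0.5a_B.
Setting a_A = a_B in the reaction function: a_A = 13 + 0.5a_A, so a_A = 13 / 0.5 = 26.

26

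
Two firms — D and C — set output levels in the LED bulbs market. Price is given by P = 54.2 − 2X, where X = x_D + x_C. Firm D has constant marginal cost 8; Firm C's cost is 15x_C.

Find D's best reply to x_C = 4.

9.55

Firm D's profit: π = x_D(54.2 − 2(x_D + x_C)) − 8x_D.
∂π/∂x_D = 46.2 − 4x_D − 2x_C = 0, so x_D = 11.55 − 0.5x_C.
At x_C = 4: x_D = 11.55 − 0.5·4 = 9.55.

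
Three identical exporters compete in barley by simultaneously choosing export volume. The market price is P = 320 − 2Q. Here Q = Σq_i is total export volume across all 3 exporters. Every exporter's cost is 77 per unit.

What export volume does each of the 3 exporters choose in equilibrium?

30.375

A representative exporter's profit is π_i = q_i(320 − 2Q) − 77q_i, with Q = q_i + Σ_{j≠i} q_j.
First-order condition: 243 − 4q_i − 2Σ_{j≠i} q_j = 0.
With identical exporters, set every q_j = q: then 243 − 4q − 4q = 0, i.e. q = 243/8 = 30.375.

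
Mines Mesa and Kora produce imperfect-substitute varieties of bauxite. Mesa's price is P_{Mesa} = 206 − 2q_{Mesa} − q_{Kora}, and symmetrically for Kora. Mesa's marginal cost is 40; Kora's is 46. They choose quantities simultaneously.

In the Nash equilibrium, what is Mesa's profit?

Mine Mesa's profit: π = q_{Mesa}(206 − 2q_{Mesa} − q_{Kora}) − 40q_{Mesa}.
∂π/∂q_{Mesa} = 166 − 4q_{Mesa} − q_{Kora} = 0 ⇒ q_{Mesa} = 41.5 − 0.25q_{Kora}.
Similarly q_{Kora} = 40 − 0.25q_{Mesa}.
Solving the two reaction functions simultaneously: (1 − (−0.25)(−0.25))q_{Mesa} = 41.5 − 0.25·40, so 0.9375q_{Mesa} = 31.5 and q_{Mesa} = 33.6.
Then q_{Kora} = 40 − 0.25·33.6 = 31.6.
P_{Mesa} = 206 − 2·33.6 − 31.6 = 107.2.
Profit = (107.2 − 40)·33.6 = 2257.92.

2257.92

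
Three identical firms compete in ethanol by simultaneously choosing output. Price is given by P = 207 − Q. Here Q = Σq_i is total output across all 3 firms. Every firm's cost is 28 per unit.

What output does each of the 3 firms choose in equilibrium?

44.75

A representative firm's profit is π_i = q_i(207 − Q) − 28q_i, with Q = q_i + Σ_{j≠i} q_j.
First-order condition: 179 − 2q_i − Σ_{j≠i} q_j = 0.
In a symmetric equilibrium every firm chooses the same q, so Σ_{j≠i} q_j = 2q. The condition becomes 179 − 4q = 0, giving q = 179/4 = 44.75.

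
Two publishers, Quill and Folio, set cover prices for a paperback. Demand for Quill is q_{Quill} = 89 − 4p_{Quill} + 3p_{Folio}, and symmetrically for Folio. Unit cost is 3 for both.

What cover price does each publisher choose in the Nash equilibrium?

20.2

Quill's profit: π = (p_{Quill} − 3)(89 − 4p_{Quill} + 3p_{Folio}).
∂π/∂p_{Quill} = 101 − 8p_{Quill} + 3p_{Folio} = 0 ⇒ p_{Quill} = 12.625 + 0.375p_{Folio}.
The game is symmetric, so in equilibrium p_{Folio} = p_{Quill}: the reaction function gives 0.625p_{Quill} = 12.625, hence p_{Quill} = 20.2.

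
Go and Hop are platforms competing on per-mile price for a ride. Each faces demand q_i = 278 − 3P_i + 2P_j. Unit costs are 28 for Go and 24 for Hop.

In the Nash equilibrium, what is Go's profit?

Go's profit: π = (P_{Go} − 28)(278 − 3P_{Go} + 2P_{Hop}).
∂π/∂P_{Go} = 362 − 6P_{Go} + 2P_{Hop} = 0 ⇒ P_{Go} = 181/3 + (1/3)P_{Hop}.
Similarly P_{Hop} = 175/3 + (1/3)P_{Go}.
Solving the two reaction functions simultaneously: (1 − (1/3)(1/3))P_{Go} = 181/3 + (1/3)·(175/3), so (8/9)P_{Go} = 718/9 and P_{Go} = 89.75.
Then P_{Hop} = 175/3 + (1/3)·89.75 = 88.25.
q_{Go} = 278 − 3·89.75 + 2·88.25 = 185.25.
Profit = (89.75 − 28)·185.25 = 11439.1875.

11439.1875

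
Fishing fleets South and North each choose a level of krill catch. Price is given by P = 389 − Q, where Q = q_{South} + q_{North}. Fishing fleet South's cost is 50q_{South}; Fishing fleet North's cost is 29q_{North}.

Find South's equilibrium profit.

Fishing fleet South's profit: π = q_{South}(389 − (q_{South} + q_{North})) − 50q_{South}.
∂π/∂q_{South} = 339 − 2q_{South} − q_{North} = 0, so q_{South} = 169.5 − 0.5q_{North}.
By the same steps for North: q_{North} = 180 − 0.5q_{South}.
Substituting the second reaction function into the first: q_{South} = 169.5 − 0.5(180 − 0.5q_{South}), which gives 0.75q_{South} = 79.5 ⇒ q_{South} = 106.
Then q_{North} = 180 − 0.5·106 = 127.
Price P = 389 − 233 = 156.
South's profit: (156 − 50)·106 = 11236.

11236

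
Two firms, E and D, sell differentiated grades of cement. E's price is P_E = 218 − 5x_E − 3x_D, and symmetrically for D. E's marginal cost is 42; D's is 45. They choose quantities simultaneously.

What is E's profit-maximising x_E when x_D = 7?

15.5

Firm E's profit: π = x_E(218 − 5x_E − 3x_D) − 42x_E.
∂π/∂x_E = 176 − 10x_E − 3x_D = 0 ⇒ x_E = 17.6 − 0.3x_D.
At x_D = 7: x_E = 17.6 − 0.3·7 = 15.5.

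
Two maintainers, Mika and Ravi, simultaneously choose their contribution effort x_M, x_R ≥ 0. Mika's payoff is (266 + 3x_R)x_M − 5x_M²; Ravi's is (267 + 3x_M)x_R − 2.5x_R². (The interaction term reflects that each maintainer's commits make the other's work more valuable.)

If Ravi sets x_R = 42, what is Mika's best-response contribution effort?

Expanding Mika's payoff: 266x_M + 3x_Rx_M − 5x_M².
∂π/∂x_M = 266 + 3x_R − 10x_M = 0, so x_M = 26.6 + 0.3x_R.
At x_R = 42: x_M = 26.6 + 0.3·42 = 39.2.

39.2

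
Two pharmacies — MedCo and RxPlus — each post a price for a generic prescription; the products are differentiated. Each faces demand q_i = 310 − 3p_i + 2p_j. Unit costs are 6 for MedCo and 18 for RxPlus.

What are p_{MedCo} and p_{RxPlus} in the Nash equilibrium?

84.25, 88.75

MedCo's profit: π = (p_{MedCo} − 6)(310 − 3p_{MedCo} + 2p_{RxPlus}).
∂π/∂p_{MedCo} = 328 − 6p_{MedCo} + 2p_{RxPlus} = 0 ⇒ p_{MedCo} = 164/3 + (1/3)p_{RxPlus}.
Similarly p_{RxPlus} = 182/3 + (1/3)p_{MedCo}.
Plugging p_{RxPlus} into MedCo's best response: p_{MedCo} = 164/3 + (1/3)(182/3 + (1/3)p_{MedCo}) ⇒ (8/9)p_{MedCo} = 674/9, so p_{MedCo} = 84.25.
Then p_{RxPlus} = 182/3 + (1/3)·84.25 = 88.75.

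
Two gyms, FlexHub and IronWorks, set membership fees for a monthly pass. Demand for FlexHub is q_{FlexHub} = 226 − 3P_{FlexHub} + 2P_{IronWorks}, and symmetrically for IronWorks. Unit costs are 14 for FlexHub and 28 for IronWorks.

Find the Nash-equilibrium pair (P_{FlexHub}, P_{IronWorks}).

69.625, 74.875

FlexHub's profit: π = (P_{FlexHub} − 14)(226 − 3P_{FlexHub} + 2P_{IronWorks}).
∂π/∂P_{FlexHub} = 268 − 6P_{FlexHub} + 2P_{IronWorks} = 0 ⇒ P_{FlexHub} = 134/3 + (1/3)P_{IronWorks}.
Similarly P_{IronWorks} = 155/3 + (1/3)P_{FlexHub}.
Substituting the second reaction function into the first: P_{FlexHub} = 134/3 + (1/3)(155/3 + (1/3)P_{FlexHub}), which gives (8/9)P_{FlexHub} = 557/9 ⇒ P_{FlexHub} = 69.625.
Then P_{IronWorks} = 155/3 + (1/3)·69.625 = 74.875.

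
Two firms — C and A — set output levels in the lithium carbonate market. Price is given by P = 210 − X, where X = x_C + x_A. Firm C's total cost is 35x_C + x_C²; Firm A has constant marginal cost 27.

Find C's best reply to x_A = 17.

Firm C's profit: π = x_C(210 − (x_C + x_A)) − 35x_C − x_C².
∂π/∂x_C = 175 − 4x_C − x_A = 0, so x_C = 43.75 − 0.25x_A.
At x_A = 17: x_C = 43.75 − 0.25·17 = 39.5.

39.5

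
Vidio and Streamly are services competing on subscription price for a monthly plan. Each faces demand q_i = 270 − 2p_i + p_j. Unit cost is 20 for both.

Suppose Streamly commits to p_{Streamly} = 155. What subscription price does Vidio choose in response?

116.25

Vidio's profit: π = (p_{Vidio} − 20)(270 − 2p_{Vidio} + p_{Streamly}).
∂π/∂p_{Vidio} = 310 − 4p_{Vidio} + p_{Streamly} = 0 ⇒ p_{Vidio} = 77.5 + 0.25p_{Streamly}.
At p_{Streamly} = 155: p_{Vidio} = 77.5 + 0.25·155 = 116.25.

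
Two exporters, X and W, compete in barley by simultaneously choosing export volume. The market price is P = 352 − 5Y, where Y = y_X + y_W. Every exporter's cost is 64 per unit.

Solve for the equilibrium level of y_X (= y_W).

19.2

Exporter X's profit: π = y_X(352 − 5(y_X + y_W)) − 64y_X.
∂π/∂y_X = 288 − 10y_X − 5y_W = 0, so y_X = 28.8 − 0.5y_W.
By symmetry y_W = y_X; substituting into the reaction function, 1.5y_X = 28.8 and y_X = 19.2.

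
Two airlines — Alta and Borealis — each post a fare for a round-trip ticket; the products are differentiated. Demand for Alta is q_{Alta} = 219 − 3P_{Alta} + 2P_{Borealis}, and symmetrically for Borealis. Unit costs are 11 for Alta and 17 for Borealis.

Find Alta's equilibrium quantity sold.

159.375

Alta's profit: π = (P_{Alta} − 11)(219 − 3P_{Alta} + 2P_{Borealis}).
∂π/∂P_{Alta} = 252 − 6P_{Alta} + 2P_{Borealis} = 0 ⇒ P_{Alta} = 42 + (1/3)P_{Borealis}.
Similarly P_{Borealis} = 45 + (1/3)P_{Alta}.
Plugging P_{Borealis} into Alta's best response: P_{Alta} = 42 + (1/3)(45 + (1/3)P_{Alta}) ⇒ (8/9)P_{Alta} = 57, so P_{Alta} = 64.125.
Then P_{Borealis} = 45 + (1/3)·64.125 = 66.375.
q_{Alta} = 219 − 3·64.125 + 2·66.375 = 159.375.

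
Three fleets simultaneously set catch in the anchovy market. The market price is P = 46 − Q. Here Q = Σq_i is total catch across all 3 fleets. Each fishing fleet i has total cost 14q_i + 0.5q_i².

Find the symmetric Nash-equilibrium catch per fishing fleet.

6.4

A representative fishing fleet's profit is π_i = q_i(46 − Q) − 14q_i − 0.5q_i², with Q = q_i + Σ_{j≠i} q_j.
First-order condition: 32 − 3q_i − Σ_{j≠i} q_j = 0.
With identical fishing fleets, set every q_j = q: then 32 − 3q − 2q = 0, i.e. q = 32/5 = 6.4.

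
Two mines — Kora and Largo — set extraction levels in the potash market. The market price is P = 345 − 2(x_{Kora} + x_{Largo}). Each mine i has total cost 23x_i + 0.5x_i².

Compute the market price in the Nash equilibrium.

161

Mine Kora's profit: π = x_{Kora}(345 − 2(x_{Kora} + x_{Largo})) − 23x_{Kora} − 0.5x_{Kora}².
∂π/∂x_{Kora} = 322 − 5x_{Kora} − 2x_{Largo} = 0, so x_{Kora} = 64.4 − 0.4x_{Largo}.
By symmetry x_{Largo} = x_{Kora}; substituting into the reaction function, 1.4x_{Kora} = 64.4 and x_{Kora} = 46.
Equilibrium price: P = 345 − 2·92 = 161.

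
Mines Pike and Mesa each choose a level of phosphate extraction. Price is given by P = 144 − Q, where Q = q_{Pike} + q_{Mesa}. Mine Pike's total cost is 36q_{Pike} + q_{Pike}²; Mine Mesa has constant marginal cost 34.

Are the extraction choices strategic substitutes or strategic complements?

Mine Pike's profit: π = q_{Pike}(144 − (q_{Pike} + q_{Mesa})) − 36q_{Pike} − q_{Pike}².
∂π/∂q_{Pike} = 108 − 4q_{Pike} − q_{Mesa} = 0, so q_{Pike} = 27 − 0.25q_{Mesa}.
The best-response slope dq_{Pike}/dq_{Mesa} = −0.25 < 0: the reaction function is downward-sloping, so the choices are strategic substitutes.

strategic substitutes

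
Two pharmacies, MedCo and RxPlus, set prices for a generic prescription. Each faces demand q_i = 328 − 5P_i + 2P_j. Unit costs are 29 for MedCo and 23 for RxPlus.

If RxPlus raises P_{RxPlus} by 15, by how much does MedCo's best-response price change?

3

MedCo's profit: π = (P_{MedCo} − 29)(328 − 5P_{MedCo} + 2P_{RxPlus}).
∂π/∂P_{MedCo} = 473 − 10P_{MedCo} + 2P_{RxPlus} = 0 ⇒ P_{MedCo} = 47.3 + 0.2P_{RxPlus}.
The reaction-function slope is 0.2, so a 15-unit rise in P_{RxPlus} moves P_{MedCo} by 0.2 × 15 = 3. MedCo's best response rises — the actions are strategic complements.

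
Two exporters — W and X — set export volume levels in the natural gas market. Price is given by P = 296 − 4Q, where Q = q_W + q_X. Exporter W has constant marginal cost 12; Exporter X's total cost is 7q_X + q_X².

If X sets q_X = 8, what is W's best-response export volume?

Exporter W's profit: π = q_W(296 − 4(q_W + q_X)) − 12q_W.
∂π/∂q_W = 284 − 8q_W − 4q_X = 0, so q_W = 35.5 − 0.5q_X.
At q_X = 8: q_W = 35.5 − 0.5·8 = 31.5.

31.5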